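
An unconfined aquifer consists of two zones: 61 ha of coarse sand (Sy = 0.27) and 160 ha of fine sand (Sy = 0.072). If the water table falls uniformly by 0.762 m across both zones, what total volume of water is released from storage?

ΔV ≈ 2.13 × 10^5 m³

A₁ = 61 ha = 6.1 × 10^5 m²; A₂ = 160 ha = 1.6 × 10^6 m²
ΔV₁ = 0.27 × 6.1 × 10^5 × 0.762 = 1.255 × 10^5 m³
ΔV₂ = 0.072 × 1.6 × 10^6 × 0.762 = 87780 m³
ΔV = ΔV₁ + ΔV₂ = 2.133 × 10^5 m³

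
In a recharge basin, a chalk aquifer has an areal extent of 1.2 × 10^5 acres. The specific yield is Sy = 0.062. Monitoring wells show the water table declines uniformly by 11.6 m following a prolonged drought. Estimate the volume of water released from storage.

ΔV ≈ 3.49 × 10^8 m³

A = 1.2 × 10^5 acres = 4.856 × 10^8 m²
ΔV = Sy × A × Δh = 0.062 × 4.856 × 10^8 m² × 11.6 m = 3.493 × 10^8 m³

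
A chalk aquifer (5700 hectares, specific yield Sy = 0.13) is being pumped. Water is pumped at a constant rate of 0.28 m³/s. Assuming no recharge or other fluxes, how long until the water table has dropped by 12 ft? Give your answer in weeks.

t ≈ 160 weeks

A = 5700 hectares = 5.7 × 10^7 m²
Δh = 12 ft = 3.658 m
ΔV = Sy × A × Δh = 0.13 × 5.7 × 10^7 × 3.658 = 2.71 × 10^7 m³
Q = 0.28 m³/s = 24190 m³/d
t = ΔV / Q = 2.71 × 10^7 m³ / 24190 m³/d = 1120 d
t = 1120 d ≈ 160 weeks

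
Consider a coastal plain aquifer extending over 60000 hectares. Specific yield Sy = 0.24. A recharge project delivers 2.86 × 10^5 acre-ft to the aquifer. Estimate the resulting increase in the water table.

Δh ≈ 2.45 m

A = 60000 hectares = 6 × 10^8 m²
ΔV = 2.86 × 10^5 acre-ft = 3.528 × 10^8 m³
Δh = ΔV / (Sy × A) = 3.528 × 10^8 m³ / (0.24 × 6 × 10^8 m²) = 2.45 m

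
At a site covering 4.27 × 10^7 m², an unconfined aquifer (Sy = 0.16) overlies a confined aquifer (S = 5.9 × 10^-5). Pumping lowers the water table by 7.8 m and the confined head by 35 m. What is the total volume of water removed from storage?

Unconfined: ΔV_u = Sy × A × Δh_u = 0.16 × 4.27 × 10^7 × 7.8 = 5.329 × 10^7 m³
Confined: ΔV_c = S × A × Δh_c = 5.9 × 10^-5 × 4.27 × 10^7 × 35 = 88180 m³
Total ΔV = 5.329 × 10^7 + 88180 = 5.338 × 10^7 m³

ΔV ≈ 5.34 × 10^7 m³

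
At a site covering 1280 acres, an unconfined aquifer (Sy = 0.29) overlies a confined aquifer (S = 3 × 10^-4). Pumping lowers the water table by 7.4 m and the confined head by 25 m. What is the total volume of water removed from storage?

A = 1280 acres = 5.18 × 10^6 m²
Unconfined: ΔV_u = Sy × A × Δh_u = 0.29 × 5.18 × 10^6 × 7.4 = 1.112 × 10^7 m³
Confined: ΔV_c = S × A × Δh_c = 3 × 10^-4 × 5.18 × 10^6 × 25 = 38850 m³
Total ΔV = 1.112 × 10^7 + 38850 = 1.116 × 10^7 m³

ΔV ≈ 1.12 × 10^7 m³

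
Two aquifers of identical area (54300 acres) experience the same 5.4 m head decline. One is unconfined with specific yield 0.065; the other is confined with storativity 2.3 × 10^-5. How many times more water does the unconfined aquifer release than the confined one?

A = 54300 acres = 2.197 × 10^8 m²
Unconfined: ΔV_u = Sy × A × Δh = 0.065 × 2.197 × 10^8 × 5.4 = 7.713 × 10^7 m³
Confined: ΔV_c = S × A × Δh = 2.3 × 10^-5 × 2.197 × 10^8 × 5.4 = 27290 m³
Ratio = ΔV_u / ΔV_c = Sy / S = 0.065 / 2.3 × 10^-5 = 2826

ΔV_u / ΔV_c ≈ 2830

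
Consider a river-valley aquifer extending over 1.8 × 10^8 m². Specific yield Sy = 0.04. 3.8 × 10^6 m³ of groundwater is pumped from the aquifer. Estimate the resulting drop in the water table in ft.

Δh ≈ 1.73 ft

Δh = ΔV / (Sy × A) = 3.8 × 10^6 m³ / (0.04 × 1.8 × 10^8 m²) = 0.5278 m
Δh = 0.5278 m = 1.732 ft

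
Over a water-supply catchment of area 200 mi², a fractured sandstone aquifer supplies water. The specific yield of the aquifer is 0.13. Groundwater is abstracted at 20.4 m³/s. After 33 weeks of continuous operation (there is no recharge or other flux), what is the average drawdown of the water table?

A = 200 mi² = 5.18 × 10^8 m²
Q = 20.4 m³/s = 1.763 × 10^6 m³/d
t = 33 weeks = 231 d
ΔV = Q × t = 1.763 × 10^6 m³/d × 231 d = 4.072 × 10^8 m³
Δh = ΔV / (Sy × A) = 4.072 × 10^8 / (0.13 × 5.18 × 10^8) = 6.046 m

Δh ≈ 6.05 m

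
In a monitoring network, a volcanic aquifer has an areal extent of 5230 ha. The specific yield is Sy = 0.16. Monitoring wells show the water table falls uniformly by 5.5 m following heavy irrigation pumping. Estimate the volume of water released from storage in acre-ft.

ΔV ≈ 37300 acre-ft

A = 5230 ha = 5.23 × 10^7 m²
ΔV = Sy × A × Δh = 0.16 × 5.23 × 10^7 m² × 5.5 m = 4.602 × 10^7 m³
ΔV = 4.602 × 10^7 m³ = 37310 acre-ft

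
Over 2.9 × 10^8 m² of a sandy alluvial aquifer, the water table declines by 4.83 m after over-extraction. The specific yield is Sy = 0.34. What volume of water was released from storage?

ΔV = Sy × A × Δh = 0.34 × 2.9 × 10^8 m² × 4.83 m = 4.762 × 10^8 m³

ΔV ≈ 4.76 × 10^8 m³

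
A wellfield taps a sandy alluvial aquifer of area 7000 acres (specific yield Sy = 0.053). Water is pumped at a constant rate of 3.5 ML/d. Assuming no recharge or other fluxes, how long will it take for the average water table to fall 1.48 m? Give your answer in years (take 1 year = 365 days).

t ≈ 1.74 years

A = 7000 acres = 2.833 × 10^7 m²
ΔV = Sy × A × Δh = 0.053 × 2.833 × 10^7 × 1.48 = 2.222 × 10^6 m³
Q = 3.5 ML/d = 3500 m³/d
t = ΔV / Q = 2.222 × 10^6 m³ / 3500 m³/d = 634.9 d
t = 634.9 d ≈ 1.739 years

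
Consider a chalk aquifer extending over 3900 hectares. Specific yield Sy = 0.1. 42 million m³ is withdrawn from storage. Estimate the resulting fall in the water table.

A = 3900 hectares = 3.9 × 10^7 m²
ΔV = 42 million m³ = 4.2 × 10^7 m³
Δh = ΔV / (Sy × A) = 4.2 × 10^7 m³ / (0.1 × 3.9 × 10^7 m²) = 10.77 m

Δh ≈ 10.8 m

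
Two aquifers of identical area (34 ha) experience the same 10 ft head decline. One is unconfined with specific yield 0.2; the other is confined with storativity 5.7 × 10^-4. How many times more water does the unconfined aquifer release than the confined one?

ΔV_u / ΔV_c ≈ 351

A = 34 ha = 3.4 × 10^5 m²
Δh = 10 ft = 3.048 m
Unconfined: ΔV_u = Sy × A × Δh = 0.2 × 3.4 × 10^5 × 3.048 = 2.073 × 10^5 m³
Confined: ΔV_c = S × A × Δh = 5.7 × 10^-4 × 3.4 × 10^5 × 3.048 = 590.7 m³
Ratio = ΔV_u / ΔV_c = Sy / S = 0.2 / 5.7 × 10^-4 = 350.9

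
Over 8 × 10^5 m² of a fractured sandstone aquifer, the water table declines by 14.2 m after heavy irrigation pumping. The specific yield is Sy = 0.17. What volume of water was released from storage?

ΔV ≈ 1.93 × 10^6 m³

ΔV = Sy × A × Δh = 0.17 × 8 × 10^5 m² × 14.2 m = 1.931 × 10^6 m³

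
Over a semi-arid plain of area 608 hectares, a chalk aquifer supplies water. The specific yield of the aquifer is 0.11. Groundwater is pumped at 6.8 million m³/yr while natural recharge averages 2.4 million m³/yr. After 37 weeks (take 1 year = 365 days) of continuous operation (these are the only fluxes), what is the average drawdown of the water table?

Δh ≈ 4.67 m

A = 608 hectares = 6.08 × 10^6 m²
Net abstraction = 6.8 − 2.4 = 4.4 million m³/yr
Q_net = 4.4 million m³/yr = 12050 m³/d
t = 37 weeks = 259 d
ΔV = Q × t = 12050 m³/d × 259 d = 3.122 × 10^6 m³
Δh = ΔV / (Sy × A) = 3.122 × 10^6 / (0.11 × 6.08 × 10^6) = 4.668 m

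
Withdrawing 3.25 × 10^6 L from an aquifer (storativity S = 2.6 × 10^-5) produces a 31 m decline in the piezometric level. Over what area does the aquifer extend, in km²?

A ≈ 4.03 km²

ΔV = 3.25 × 10^6 L = 3250 m³
A = ΔV / (S × Δh) = 3250 / (2.6 × 10^-5 × 31) = 4.032 × 10^6 m²
A = 4.032 × 10^6 m² = 4.032 km²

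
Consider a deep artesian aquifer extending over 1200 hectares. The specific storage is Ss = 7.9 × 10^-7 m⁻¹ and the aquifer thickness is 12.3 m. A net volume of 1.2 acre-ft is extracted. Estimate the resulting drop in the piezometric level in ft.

S = Ss × b = 7.9 × 10^-7 m⁻¹ × 12.3 m = 9.717 × 10^-6
A = 1200 hectares = 1.2 × 10^7 m²
ΔV = 1.2 acre-ft = 1480 m³
Δh = ΔV / (S × A) = 1480 m³ / (9.717 × 10^-6 × 1.2 × 10^7 m²) = 12.69 m
Δh = 12.69 m = 41.65 ft

Δh ≈ 41.6 ft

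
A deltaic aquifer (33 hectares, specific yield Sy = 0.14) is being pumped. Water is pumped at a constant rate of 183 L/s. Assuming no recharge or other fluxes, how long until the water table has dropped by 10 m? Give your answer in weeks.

t ≈ 4.17 weeks

A = 33 hectares = 3.3 × 10^5 m²
ΔV = Sy × A × Δh = 0.14 × 3.3 × 10^5 × 10 = 4.62 × 10^5 m³
Q = 183 L/s = 15810 m³/d
t = ΔV / Q = 4.62 × 10^5 m³ / 15810 m³/d = 29.22 d
t = 29.22 d ≈ 4.174 weeks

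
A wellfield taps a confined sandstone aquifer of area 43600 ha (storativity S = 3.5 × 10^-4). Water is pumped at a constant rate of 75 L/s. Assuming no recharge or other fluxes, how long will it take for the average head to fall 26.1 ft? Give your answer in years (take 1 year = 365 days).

A = 43600 ha = 4.36 × 10^8 m²
Δh = 26.1 ft = 7.955 m
ΔV = S × A × Δh = 3.5 × 10^-4 × 4.36 × 10^8 × 7.955 = 1.214 × 10^6 m³
Q = 75 L/s = 6480 m³/d
t = ΔV / Q = 1.214 × 10^6 m³ / 6480 m³/d = 187.3 d
t = 187.3 d ≈ 0.5133 years

t ≈ 0.513 years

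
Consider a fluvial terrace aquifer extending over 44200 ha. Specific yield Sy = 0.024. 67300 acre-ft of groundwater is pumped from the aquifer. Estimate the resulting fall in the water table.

A = 44200 ha = 4.42 × 10^8 m²
ΔV = 67300 acre-ft = 8.301 × 10^7 m³
Δh = ΔV / (Sy × A) = 8.301 × 10^7 m³ / (0.024 × 4.42 × 10^8 m²) = 7.826 m

Δh ≈ 7.83 m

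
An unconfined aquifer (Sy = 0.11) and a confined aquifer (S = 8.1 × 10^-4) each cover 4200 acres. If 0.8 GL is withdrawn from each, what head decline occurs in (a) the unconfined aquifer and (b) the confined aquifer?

A = 4200 acres = 1.7 × 10^7 m²
ΔV = 0.8 GL = 8 × 10^5 m³
Unconfined: Δh_u = ΔV/(Sy·A) = 8 × 10^5/(0.11 × 1.7 × 10^7) = 0.4279 m
Confined: Δh_c = ΔV/(S·A) = 8 × 10^5/(8.1 × 10^-4 × 1.7 × 10^7) = 58.11 m

Δh_u ≈ 0.428 m; Δh_c ≈ 58.1 m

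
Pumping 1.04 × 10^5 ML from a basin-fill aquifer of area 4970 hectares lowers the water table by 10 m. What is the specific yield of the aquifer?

A = 4970 hectares = 4.97 × 10^7 m²
ΔV = 1.04 × 10^5 ML = 1.04 × 10^8 m³
Sy = ΔV / (A × Δh) = 1.04 × 10^8 m³ / (4.97 × 10^7 m² × 10 m) = 0.2093

Sy ≈ 0.21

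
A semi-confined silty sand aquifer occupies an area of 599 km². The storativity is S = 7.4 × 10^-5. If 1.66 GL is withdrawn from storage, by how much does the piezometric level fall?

Δh ≈ 37.4 m

A = 599 km² = 5.99 × 10^8 m²
ΔV = 1.66 GL = 1.66 × 10^6 m³
Δh = ΔV / (S × A) = 1.66 × 10^6 m³ / (7.4 × 10^-5 × 5.99 × 10^8 m²) = 37.45 m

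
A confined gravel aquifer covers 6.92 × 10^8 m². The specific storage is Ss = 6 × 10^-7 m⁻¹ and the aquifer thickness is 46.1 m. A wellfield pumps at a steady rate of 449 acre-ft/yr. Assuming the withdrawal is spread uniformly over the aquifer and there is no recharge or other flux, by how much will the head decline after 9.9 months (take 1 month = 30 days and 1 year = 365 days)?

Δh ≈ 23.5 m

S = Ss × b = 6 × 10^-7 m⁻¹ × 46.1 m = 2.766 × 10^-5
Q = 449 acre-ft/yr = 1517 m³/d
t = 9.9 months = 297 d
ΔV = Q × t = 1517 m³/d × 297 d = 4.507 × 10^5 m³
Δh = ΔV / (S × A) = 4.507 × 10^5 / (2.766 × 10^-5 × 6.92 × 10^8) = 23.54 m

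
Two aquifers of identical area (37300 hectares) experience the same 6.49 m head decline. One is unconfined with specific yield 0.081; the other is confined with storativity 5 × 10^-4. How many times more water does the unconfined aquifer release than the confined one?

ΔV_u / ΔV_c ≈ 162

A = 37300 hectares = 3.73 × 10^8 m²
Unconfined: ΔV_u = Sy × A × Δh = 0.081 × 3.73 × 10^8 × 6.49 = 1.961 × 10^8 m³
Confined: ΔV_c = S × A × Δh = 5 × 10^-4 × 3.73 × 10^8 × 6.49 = 1.21 × 10^6 m³
Ratio = ΔV_u / ΔV_c = Sy / S = 0.081 / 5 × 10^-4 = 162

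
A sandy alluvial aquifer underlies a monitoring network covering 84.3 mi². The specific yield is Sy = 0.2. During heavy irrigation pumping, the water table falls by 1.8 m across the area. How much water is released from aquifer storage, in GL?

A = 84.3 mi² = 2.183 × 10^8 m²
ΔV = Sy × A × Δh = 0.2 × 2.183 × 10^8 m² × 1.8 m = 7.86 × 10^7 m³
ΔV = 7.86 × 10^7 m³ = 78.6 GL

ΔV ≈ 78.6 GL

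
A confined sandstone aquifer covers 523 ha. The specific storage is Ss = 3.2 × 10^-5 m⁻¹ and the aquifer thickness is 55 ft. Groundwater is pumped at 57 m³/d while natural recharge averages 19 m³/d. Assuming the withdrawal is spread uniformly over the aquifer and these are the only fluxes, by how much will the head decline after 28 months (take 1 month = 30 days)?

Δh ≈ 11.4 m

b = 55 ft = 16.76 m
S = Ss × b = 3.2 × 10^-5 m⁻¹ × 16.76 m = 5.364 × 10^-4
A = 523 ha = 5.23 × 10^6 m²
Net abstraction = 57 − 19 = 38 m³/d
t = 28 months = 840 d
ΔV = Q × t = 38 m³/d × 840 d = 31920 m³
Δh = ΔV / (S × A) = 31920 / (5.364 × 10^-4 × 5.23 × 10^6) = 11.38 m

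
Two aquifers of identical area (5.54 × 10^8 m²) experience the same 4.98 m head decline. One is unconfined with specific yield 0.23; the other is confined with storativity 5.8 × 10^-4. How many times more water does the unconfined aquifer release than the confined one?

ΔV_u / ΔV_c ≈ 397

Unconfined: ΔV_u = Sy × A × Δh = 0.23 × 5.54 × 10^8 × 4.98 = 6.346 × 10^8 m³
Confined: ΔV_c = S × A × Δh = 5.8 × 10^-4 × 5.54 × 10^8 × 4.98 = 1.6 × 10^6 m³
Ratio = ΔV_u / ΔV_c = Sy / S = 0.23 / 5.8 × 10^-4 = 396.6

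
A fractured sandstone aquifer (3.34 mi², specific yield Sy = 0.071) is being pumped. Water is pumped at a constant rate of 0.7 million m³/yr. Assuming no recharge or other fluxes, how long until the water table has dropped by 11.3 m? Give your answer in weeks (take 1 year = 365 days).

t ≈ 517 weeks

A = 3.34 mi² = 8.651 × 10^6 m²
ΔV = Sy × A × Δh = 0.071 × 8.651 × 10^6 × 11.3 = 6.94 × 10^6 m³
Q = 0.7 million m³/yr = 1918 m³/d
t = ΔV / Q = 6.94 × 10^6 m³ / 1918 m³/d = 3619 d
t = 3619 d ≈ 517 weeks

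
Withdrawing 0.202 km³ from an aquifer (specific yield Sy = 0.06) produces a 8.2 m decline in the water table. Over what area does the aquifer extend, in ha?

A ≈ 41100 ha

ΔV = 0.202 km³ = 2.02 × 10^8 m³
A = ΔV / (Sy × Δh) = 2.02 × 10^8 / (0.06 × 8.2) = 4.106 × 10^8 m²
A = 4.106 × 10^8 m² = 41060 ha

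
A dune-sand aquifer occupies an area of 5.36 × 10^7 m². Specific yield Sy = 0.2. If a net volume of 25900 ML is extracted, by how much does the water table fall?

ΔV = 25900 ML = 2.59 × 10^7 m³
Δh = ΔV / (Sy × A) = 2.59 × 10^7 m³ / (0.2 × 5.36 × 10^7 m²) = 2.416 m

Δh ≈ 2.42 m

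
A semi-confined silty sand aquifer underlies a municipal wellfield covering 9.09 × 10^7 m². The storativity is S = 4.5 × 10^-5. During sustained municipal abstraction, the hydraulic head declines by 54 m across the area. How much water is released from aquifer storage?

ΔV = S × A × Δh = 4.5 × 10^-5 × 9.09 × 10^7 m² × 54 m = 2.209 × 10^5 m³

ΔV ≈ 2.21 × 10^5 m³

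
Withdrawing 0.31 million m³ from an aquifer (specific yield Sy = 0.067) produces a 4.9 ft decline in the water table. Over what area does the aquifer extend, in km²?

Δh = 4.9 ft = 1.494 m
ΔV = 0.31 million m³ = 3.1 × 10^5 m³
A = ΔV / (Sy × Δh) = 3.1 × 10^5 / (0.067 × 1.494) = 3.098 × 10^6 m²
A = 3.098 × 10^6 m² = 3.098 km²

A ≈ 3.1 km²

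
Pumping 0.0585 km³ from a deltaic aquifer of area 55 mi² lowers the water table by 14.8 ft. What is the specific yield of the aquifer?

A = 55 mi² = 1.424 × 10^8 m²
Δh = 14.8 ft = 4.511 m
ΔV = 0.0585 km³ = 5.85 × 10^7 m³
Sy = ΔV / (A × Δh) = 5.85 × 10^7 m³ / (1.424 × 10^8 m² × 4.511 m) = 0.09104

Sy ≈ 0.091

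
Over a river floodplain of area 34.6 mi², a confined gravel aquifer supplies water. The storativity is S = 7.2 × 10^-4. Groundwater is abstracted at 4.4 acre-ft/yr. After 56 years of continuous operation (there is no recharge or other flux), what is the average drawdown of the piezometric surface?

Δh ≈ 4.71 m

A = 34.6 mi² = 8.961 × 10^7 m²
Q = 4.4 acre-ft/yr = 14.87 m³/d
t = 56 years = 20440 d
ΔV = Q × t = 14.87 m³/d × 20440 d = 3.039 × 10^5 m³
Δh = ΔV / (S × A) = 3.039 × 10^5 / (7.2 × 10^-4 × 8.961 × 10^7) = 4.711 m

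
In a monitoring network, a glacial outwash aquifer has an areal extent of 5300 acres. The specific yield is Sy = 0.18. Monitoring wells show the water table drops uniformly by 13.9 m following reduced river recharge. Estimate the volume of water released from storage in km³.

A = 5300 acres = 2.145 × 10^7 m²
ΔV = Sy × A × Δh = 0.18 × 2.145 × 10^7 m² × 13.9 m = 5.366 × 10^7 m³
ΔV = 5.366 × 10^7 m³ = 0.05366 km³

ΔV ≈ 0.0537 km³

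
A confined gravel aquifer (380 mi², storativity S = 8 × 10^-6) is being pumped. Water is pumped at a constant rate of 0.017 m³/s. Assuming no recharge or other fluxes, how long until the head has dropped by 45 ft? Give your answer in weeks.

A = 380 mi² = 9.842 × 10^8 m²
Δh = 45 ft = 13.72 m
ΔV = S × A × Δh = 8 × 10^-6 × 9.842 × 10^8 × 13.72 = 1.08 × 10^5 m³
Q = 0.017 m³/s = 1469 m³/d
t = ΔV / Q = 1.08 × 10^5 m³ / 1469 m³/d = 73.53 d
t = 73.53 d ≈ 10.5 weeks

t ≈ 10.5 weeks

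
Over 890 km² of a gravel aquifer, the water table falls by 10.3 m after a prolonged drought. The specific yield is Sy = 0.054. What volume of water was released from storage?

A = 890 km² = 8.9 × 10^8 m²
ΔV = Sy × A × Δh = 0.054 × 8.9 × 10^8 m² × 10.3 m = 4.95 × 10^8 m³

ΔV ≈ 4.95 × 10^8 m³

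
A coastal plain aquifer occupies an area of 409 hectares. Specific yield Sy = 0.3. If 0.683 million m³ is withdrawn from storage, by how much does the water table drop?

A = 409 hectares = 4.09 × 10^6 m²
ΔV = 0.683 million m³ = 6.83 × 10^5 m³
Δh = ΔV / (Sy × A) = 6.83 × 10^5 m³ / (0.3 × 4.09 × 10^6 m²) = 0.5566 m

Δh ≈ 0.557 m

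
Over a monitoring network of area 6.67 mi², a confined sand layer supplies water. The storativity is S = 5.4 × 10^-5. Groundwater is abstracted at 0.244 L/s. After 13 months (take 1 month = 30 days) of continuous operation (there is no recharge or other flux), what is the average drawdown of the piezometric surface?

A = 6.67 mi² = 1.728 × 10^7 m²
Q = 0.244 L/s = 21.08 m³/d
t = 13 months = 390 d
ΔV = Q × t = 21.08 m³/d × 390 d = 8222 m³
Δh = ΔV / (S × A) = 8222 / (5.4 × 10^-5 × 1.728 × 10^7) = 8.814 m

Δh ≈ 8.81 m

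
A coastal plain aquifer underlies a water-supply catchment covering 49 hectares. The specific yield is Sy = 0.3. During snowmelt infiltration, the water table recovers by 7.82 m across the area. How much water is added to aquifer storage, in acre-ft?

A = 49 hectares = 4.9 × 10^5 m²
ΔV = Sy × A × Δh = 0.3 × 4.9 × 10^5 m² × 7.82 m = 1.15 × 10^6 m³
ΔV = 1.15 × 10^6 m³ = 931.9 acre-ft

ΔV ≈ 932 acre-ft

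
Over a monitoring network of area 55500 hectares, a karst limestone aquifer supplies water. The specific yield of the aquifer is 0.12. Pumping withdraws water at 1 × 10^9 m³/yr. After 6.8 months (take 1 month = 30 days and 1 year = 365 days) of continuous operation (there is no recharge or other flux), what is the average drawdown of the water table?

A = 55500 hectares = 5.55 × 10^8 m²
Q = 1 × 10^9 m³/yr = 2.74 × 10^6 m³/d
t = 6.8 months = 204 d
ΔV = Q × t = 2.74 × 10^6 m³/d × 204 d = 5.589 × 10^8 m³
Δh = ΔV / (Sy × A) = 5.589 × 10^8 / (0.12 × 5.55 × 10^8) = 8.392 m

Δh ≈ 8.39 m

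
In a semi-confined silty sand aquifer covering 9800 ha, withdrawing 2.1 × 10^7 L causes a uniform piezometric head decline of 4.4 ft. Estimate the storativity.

A = 9800 ha = 9.8 × 10^7 m²
Δh = 4.4 ft = 1.341 m
ΔV = 2.1 × 10^7 L = 21000 m³
S = ΔV / (A × Δh) = 21000 m³ / (9.8 × 10^7 m² × 1.341 m) = 1.598 × 10^-4

S ≈ 1.6 × 10^-4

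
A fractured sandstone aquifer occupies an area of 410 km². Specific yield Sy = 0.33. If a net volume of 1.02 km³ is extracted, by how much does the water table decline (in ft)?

Δh ≈ 24.7 ft

A = 410 km² = 4.1 × 10^8 m²
ΔV = 1.02 km³ = 1.02 × 10^9 m³
Δh = ΔV / (Sy × A) = 1.02 × 10^9 m³ / (0.33 × 4.1 × 10^8 m²) = 7.539 m
Δh = 7.539 m = 24.73 ft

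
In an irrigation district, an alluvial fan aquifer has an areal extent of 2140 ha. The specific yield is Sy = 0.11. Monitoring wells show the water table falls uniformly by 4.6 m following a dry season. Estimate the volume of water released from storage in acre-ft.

ΔV ≈ 8780 acre-ft

A = 2140 ha = 2.14 × 10^7 m²
ΔV = Sy × A × Δh = 0.11 × 2.14 × 10^7 m² × 4.6 m = 1.083 × 10^7 m³
ΔV = 1.083 × 10^7 m³ = 8779 acre-ft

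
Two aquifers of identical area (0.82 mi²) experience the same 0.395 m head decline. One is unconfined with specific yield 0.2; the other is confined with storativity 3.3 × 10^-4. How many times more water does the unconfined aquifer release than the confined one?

ΔV_u / ΔV_c ≈ 606

A = 0.82 mi² = 2.124 × 10^6 m²
Unconfined: ΔV_u = Sy × A × Δh = 0.2 × 2.124 × 10^6 × 0.395 = 1.678 × 10^5 m³
Confined: ΔV_c = S × A × Δh = 3.3 × 10^-4 × 2.124 × 10^6 × 0.395 = 276.8 m³
Ratio = ΔV_u / ΔV_c = Sy / S = 0.2 / 3.3 × 10^-4 = 606.1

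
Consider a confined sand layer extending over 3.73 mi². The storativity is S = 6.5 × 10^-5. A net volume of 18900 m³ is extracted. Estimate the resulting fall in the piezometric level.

Δh ≈ 30.1 m

A = 3.73 mi² = 9.661 × 10^6 m²
Δh = ΔV / (S × A) = 18900 m³ / (6.5 × 10^-5 × 9.661 × 10^6 m²) = 30.1 m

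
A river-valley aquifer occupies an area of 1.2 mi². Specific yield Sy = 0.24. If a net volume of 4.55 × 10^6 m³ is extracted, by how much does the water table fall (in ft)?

A = 1.2 mi² = 3.108 × 10^6 m²
Δh = ΔV / (Sy × A) = 4.55 × 10^6 m³ / (0.24 × 3.108 × 10^6 m²) = 6.1 m
Δh = 6.1 m = 20.01 ft

Δh ≈ 20 ft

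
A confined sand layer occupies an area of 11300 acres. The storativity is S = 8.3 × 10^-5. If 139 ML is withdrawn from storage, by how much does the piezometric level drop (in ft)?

Δh ≈ 120 ft

A = 11300 acres = 4.573 × 10^7 m²
ΔV = 139 ML = 1.39 × 10^5 m³
Δh = ΔV / (S × A) = 1.39 × 10^5 m³ / (8.3 × 10^-5 × 4.573 × 10^7 m²) = 36.62 m
Δh = 36.62 m = 120.2 ft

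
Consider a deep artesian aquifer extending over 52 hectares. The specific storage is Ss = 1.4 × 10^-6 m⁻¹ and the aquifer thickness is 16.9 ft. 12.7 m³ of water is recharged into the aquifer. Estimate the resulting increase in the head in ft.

Δh ≈ 11.1 ft

b = 16.9 ft = 5.151 m
S = Ss × b = 1.4 × 10^-6 m⁻¹ × 5.151 m = 7.212 × 10^-6
A = 52 hectares = 5.2 × 10^5 m²
Δh = ΔV / (S × A) = 12.7 m³ / (7.212 × 10^-6 × 5.2 × 10^5 m²) = 3.387 m
Δh = 3.387 m = 11.11 ft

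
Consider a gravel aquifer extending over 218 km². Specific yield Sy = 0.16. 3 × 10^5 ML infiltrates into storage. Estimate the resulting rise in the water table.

A = 218 km² = 2.18 × 10^8 m²
ΔV = 3 × 10^5 ML = 3 × 10^8 m³
Δh = ΔV / (Sy × A) = 3 × 10^8 m³ / (0.16 × 2.18 × 10^8 m²) = 8.601 m

Δh ≈ 8.6 m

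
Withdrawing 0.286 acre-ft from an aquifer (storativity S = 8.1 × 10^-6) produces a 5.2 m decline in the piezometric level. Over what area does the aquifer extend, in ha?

ΔV = 0.286 acre-ft = 352.8 m³
A = ΔV / (S × Δh) = 352.8 / (8.1 × 10^-6 × 5.2) = 8.375 × 10^6 m²
A = 8.375 × 10^6 m² = 837.5 ha

A ≈ 838 ha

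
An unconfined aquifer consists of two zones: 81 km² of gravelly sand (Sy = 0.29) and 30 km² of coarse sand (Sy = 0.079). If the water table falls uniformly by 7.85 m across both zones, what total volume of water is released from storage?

ΔV ≈ 2.03 × 10^8 m³

A₁ = 81 km² = 8.1 × 10^7 m²; A₂ = 30 km² = 3 × 10^7 m²
ΔV₁ = 0.29 × 8.1 × 10^7 × 7.85 = 1.844 × 10^8 m³
ΔV₂ = 0.079 × 3 × 10^7 × 7.85 = 1.86 × 10^7 m³
ΔV = ΔV₁ + ΔV₂ = 2.03 × 10^8 m³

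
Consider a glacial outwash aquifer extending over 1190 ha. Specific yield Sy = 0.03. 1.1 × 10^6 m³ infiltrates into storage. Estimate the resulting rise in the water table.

A = 1190 ha = 1.19 × 10^7 m²
Δh = ΔV / (Sy × A) = 1.1 × 10^6 m³ / (0.03 × 1.19 × 10^7 m²) = 3.081 m

Δh ≈ 3.08 m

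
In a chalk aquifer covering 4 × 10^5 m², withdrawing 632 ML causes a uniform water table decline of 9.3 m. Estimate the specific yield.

ΔV = 632 ML = 6.32 × 10^5 m³
Sy = ΔV / (A × Δh) = 6.32 × 10^5 m³ / (4 × 10^5 m² × 9.3 m) = 0.1699

Sy ≈ 0.17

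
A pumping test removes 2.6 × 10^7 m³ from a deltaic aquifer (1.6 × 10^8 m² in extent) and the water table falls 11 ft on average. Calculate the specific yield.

Δh = 11 ft = 3.353 m
Sy = ΔV / (A × Δh) = 2.6 × 10^7 m³ / (1.6 × 10^8 m² × 3.353 m) = 0.04847

Sy ≈ 0.048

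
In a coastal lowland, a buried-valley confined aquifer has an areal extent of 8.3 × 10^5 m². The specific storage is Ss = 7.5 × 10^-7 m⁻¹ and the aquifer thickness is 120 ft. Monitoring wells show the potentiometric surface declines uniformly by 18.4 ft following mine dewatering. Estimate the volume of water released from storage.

b = 120 ft = 36.58 m
S = Ss × b = 7.5 × 10^-7 m⁻¹ × 36.58 m = 2.743 × 10^-5
Δh = 18.4 ft = 5.608 m
ΔV = S × A × Δh = 2.743 × 10^-5 × 8.3 × 10^5 m² × 5.608 m = 127.7 m³

ΔV ≈ 128 m³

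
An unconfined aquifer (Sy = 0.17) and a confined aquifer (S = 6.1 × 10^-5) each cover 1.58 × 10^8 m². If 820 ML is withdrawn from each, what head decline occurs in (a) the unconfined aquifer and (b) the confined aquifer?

ΔV = 820 ML = 8.2 × 10^5 m³
Unconfined: Δh_u = ΔV/(Sy·A) = 8.2 × 10^5/(0.17 × 1.58 × 10^8) = 0.03053 m
Confined: Δh_c = ΔV/(S·A) = 8.2 × 10^5/(6.1 × 10^-5 × 1.58 × 10^8) = 85.08 m

Δh_u ≈ 0.0305 m; Δh_c ≈ 85.1 m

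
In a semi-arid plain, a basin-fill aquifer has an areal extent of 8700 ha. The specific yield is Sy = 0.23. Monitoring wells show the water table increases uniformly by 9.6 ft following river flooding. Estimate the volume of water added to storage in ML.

A = 8700 ha = 8.7 × 10^7 m²
Δh = 9.6 ft = 2.926 m
ΔV = Sy × A × Δh = 0.23 × 8.7 × 10^7 m² × 2.926 m = 5.855 × 10^7 m³
ΔV = 5.855 × 10^7 m³ = 58550 ML

ΔV ≈ 58600 ML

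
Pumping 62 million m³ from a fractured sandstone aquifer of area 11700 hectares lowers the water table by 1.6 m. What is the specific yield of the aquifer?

A = 11700 hectares = 1.17 × 10^8 m²
ΔV = 62 million m³ = 6.2 × 10^7 m³
Sy = ΔV / (A × Δh) = 6.2 × 10^7 m³ / (1.17 × 10^8 m² × 1.6 m) = 0.3312

Sy ≈ 0.33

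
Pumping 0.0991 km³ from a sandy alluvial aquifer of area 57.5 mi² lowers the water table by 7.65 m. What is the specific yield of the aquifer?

A = 57.5 mi² = 1.489 × 10^8 m²
ΔV = 0.0991 km³ = 9.91 × 10^7 m³
Sy = ΔV / (A × Δh) = 9.91 × 10^7 m³ / (1.489 × 10^8 m² × 7.65 m) = 0.08699

Sy ≈ 0.087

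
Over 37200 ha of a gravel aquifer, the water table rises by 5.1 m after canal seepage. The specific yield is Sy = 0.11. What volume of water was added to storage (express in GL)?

A = 37200 ha = 3.72 × 10^8 m²
ΔV = Sy × A × Δh = 0.11 × 3.72 × 10^8 m² × 5.1 m = 2.087 × 10^8 m³
ΔV = 2.087 × 10^8 m³ = 208.7 GL

ΔV ≈ 209 GL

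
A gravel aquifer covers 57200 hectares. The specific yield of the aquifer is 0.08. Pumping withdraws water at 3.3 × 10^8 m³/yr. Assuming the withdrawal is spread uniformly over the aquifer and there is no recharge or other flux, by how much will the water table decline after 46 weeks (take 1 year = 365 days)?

Δh ≈ 6.36 m

A = 57200 hectares = 5.72 × 10^8 m²
Q = 3.3 × 10^8 m³/yr = 9.041 × 10^5 m³/d
t = 46 weeks = 322 d
ΔV = Q × t = 9.041 × 10^5 m³/d × 322 d = 2.911 × 10^8 m³
Δh = ΔV / (Sy × A) = 2.911 × 10^8 / (0.08 × 5.72 × 10^8) = 6.362 m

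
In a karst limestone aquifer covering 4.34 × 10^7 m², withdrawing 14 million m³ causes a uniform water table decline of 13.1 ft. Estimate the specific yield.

Δh = 13.1 ft = 3.993 m
ΔV = 14 million m³ = 1.4 × 10^7 m³
Sy = ΔV / (A × Δh) = 1.4 × 10^7 m³ / (4.34 × 10^7 m² × 3.993 m) = 0.08079

Sy ≈ 0.081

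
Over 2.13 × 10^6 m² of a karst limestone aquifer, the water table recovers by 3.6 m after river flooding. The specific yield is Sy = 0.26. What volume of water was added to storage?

ΔV = Sy × A × Δh = 0.26 × 2.13 × 10^6 m² × 3.6 m = 1.994 × 10^6 m³

ΔV ≈ 1.99 × 10^6 m³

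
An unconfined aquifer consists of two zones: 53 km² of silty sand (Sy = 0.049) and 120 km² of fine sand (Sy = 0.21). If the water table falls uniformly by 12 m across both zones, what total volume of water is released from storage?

ΔV ≈ 3.34 × 10^8 m³

A₁ = 53 km² = 5.3 × 10^7 m²; A₂ = 120 km² = 1.2 × 10^8 m²
ΔV₁ = 0.049 × 5.3 × 10^7 × 12 = 3.116 × 10^7 m³
ΔV₂ = 0.21 × 1.2 × 10^8 × 12 = 3.024 × 10^8 m³
ΔV = ΔV₁ + ΔV₂ = 3.336 × 10^8 m³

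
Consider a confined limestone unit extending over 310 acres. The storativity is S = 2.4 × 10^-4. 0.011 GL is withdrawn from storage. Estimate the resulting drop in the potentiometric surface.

A = 310 acres = 1.255 × 10^6 m²
ΔV = 0.011 GL = 11000 m³
Δh = ΔV / (S × A) = 11000 m³ / (2.4 × 10^-4 × 1.255 × 10^6 m²) = 36.53 m

Δh ≈ 36.5 m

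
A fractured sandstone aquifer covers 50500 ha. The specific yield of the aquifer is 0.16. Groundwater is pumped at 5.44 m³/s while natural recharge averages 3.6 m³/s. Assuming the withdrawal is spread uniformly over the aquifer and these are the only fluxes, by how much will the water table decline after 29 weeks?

Δh ≈ 0.399 m

A = 50500 ha = 5.05 × 10^8 m²
Net abstraction = 5.44 − 3.6 = 1.84 m³/s
Q_net = 1.84 m³/s = 1.59 × 10^5 m³/d
t = 29 weeks = 203 d
ΔV = Q × t = 1.59 × 10^5 m³/d × 203 d = 3.227 × 10^7 m³
Δh = ΔV / (Sy × A) = 3.227 × 10^7 / (0.16 × 5.05 × 10^8) = 0.3994 m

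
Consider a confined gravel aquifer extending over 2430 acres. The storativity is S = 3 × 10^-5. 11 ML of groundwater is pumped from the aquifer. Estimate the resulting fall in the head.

Δh ≈ 37.3 m

A = 2430 acres = 9.834 × 10^6 m²
ΔV = 11 ML = 11000 m³
Δh = ΔV / (S × A) = 11000 m³ / (3 × 10^-5 × 9.834 × 10^6 m²) = 37.29 m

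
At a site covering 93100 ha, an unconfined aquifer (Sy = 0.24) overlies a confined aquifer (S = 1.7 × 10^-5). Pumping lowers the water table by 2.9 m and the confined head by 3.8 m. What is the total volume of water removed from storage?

A = 93100 ha = 9.31 × 10^8 m²
Unconfined: ΔV_u = Sy × A × Δh_u = 0.24 × 9.31 × 10^8 × 2.9 = 6.48 × 10^8 m³
Confined: ΔV_c = S × A × Δh_c = 1.7 × 10^-5 × 9.31 × 10^8 × 3.8 = 60140 m³
Total ΔV = 6.48 × 10^8 + 60140 = 6.48 × 10^8 m³

ΔV ≈ 6.48 × 10^8 m³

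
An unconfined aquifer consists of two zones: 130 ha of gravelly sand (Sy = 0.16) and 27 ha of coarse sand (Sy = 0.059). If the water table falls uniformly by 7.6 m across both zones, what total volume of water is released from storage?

ΔV ≈ 1.7 × 10^6 m³

A₁ = 130 ha = 1.3 × 10^6 m²; A₂ = 27 ha = 2.7 × 10^5 m²
ΔV₁ = 0.16 × 1.3 × 10^6 × 7.6 = 1.581 × 10^6 m³
ΔV₂ = 0.059 × 2.7 × 10^5 × 7.6 = 1.211 × 10^5 m³
ΔV = ΔV₁ + ΔV₂ = 1.702 × 10^6 m³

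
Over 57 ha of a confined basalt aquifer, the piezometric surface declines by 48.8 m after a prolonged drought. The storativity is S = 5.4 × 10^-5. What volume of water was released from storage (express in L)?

ΔV ≈ 1.5 × 10^6 L

A = 57 ha = 5.7 × 10^5 m²
ΔV = S × A × Δh = 5.4 × 10^-5 × 5.7 × 10^5 m² × 48.8 m = 1502 m³
ΔV = 1502 m³ = 1.502 × 10^6 L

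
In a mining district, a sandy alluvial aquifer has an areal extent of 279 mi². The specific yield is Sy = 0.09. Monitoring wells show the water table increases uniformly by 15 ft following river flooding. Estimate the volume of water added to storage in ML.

A = 279 mi² = 7.226 × 10^8 m²
Δh = 15 ft = 4.572 m
ΔV = Sy × A × Δh = 0.09 × 7.226 × 10^8 m² × 4.572 m = 2.973 × 10^8 m³
ΔV = 2.973 × 10^8 m³ = 2.973 × 10^5 ML

ΔV ≈ 2.97 × 10^5 ML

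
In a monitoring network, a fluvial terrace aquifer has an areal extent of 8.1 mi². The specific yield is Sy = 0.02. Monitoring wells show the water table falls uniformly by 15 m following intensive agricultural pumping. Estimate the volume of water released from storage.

ΔV ≈ 6.29 × 10^6 m³

A = 8.1 mi² = 2.098 × 10^7 m²
ΔV = Sy × A × Δh = 0.02 × 2.098 × 10^7 m² × 15 m = 6.294 × 10^6 m³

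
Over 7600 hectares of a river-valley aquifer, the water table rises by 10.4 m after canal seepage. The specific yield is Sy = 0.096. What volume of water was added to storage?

ΔV ≈ 7.59 × 10^7 m³

A = 7600 hectares = 7.6 × 10^7 m²
ΔV = Sy × A × Δh = 0.096 × 7.6 × 10^7 m² × 10.4 m = 7.588 × 10^7 m³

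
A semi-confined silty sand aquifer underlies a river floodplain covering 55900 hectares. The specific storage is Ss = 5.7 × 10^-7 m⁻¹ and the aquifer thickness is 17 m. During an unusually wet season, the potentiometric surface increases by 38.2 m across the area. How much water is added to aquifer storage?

S = Ss × b = 5.7 × 10^-7 m⁻¹ × 17 m = 9.69 × 10^-6
A = 55900 hectares = 5.59 × 10^8 m²
ΔV = S × A × Δh = 9.69 × 10^-6 × 5.59 × 10^8 m² × 38.2 m = 2.069 × 10^5 m³

ΔV ≈ 2.07 × 10^5 m³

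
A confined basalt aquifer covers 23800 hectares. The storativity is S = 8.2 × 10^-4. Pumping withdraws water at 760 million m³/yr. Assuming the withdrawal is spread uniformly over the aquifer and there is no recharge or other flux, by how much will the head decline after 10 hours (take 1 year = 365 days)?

Δh ≈ 4.45 m

A = 23800 hectares = 2.38 × 10^8 m²
Q = 760 million m³/yr = 2.082 × 10^6 m³/d
t = 10 hours = 0.4167 d
ΔV = Q × t = 2.082 × 10^6 m³/d × 0.4167 d = 8.676 × 10^5 m³
Δh = ΔV / (S × A) = 8.676 × 10^5 / (8.2 × 10^-4 × 2.38 × 10^8) = 4.445 m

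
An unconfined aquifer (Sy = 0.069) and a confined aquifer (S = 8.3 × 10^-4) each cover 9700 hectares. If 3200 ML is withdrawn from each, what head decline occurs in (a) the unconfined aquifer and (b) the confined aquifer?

Δh_u ≈ 0.478 m; Δh_c ≈ 39.7 m

A = 9700 hectares = 9.7 × 10^7 m²
ΔV = 3200 ML = 3.2 × 10^6 m³
Unconfined: Δh_u = ΔV/(Sy·A) = 3.2 × 10^6/(0.069 × 9.7 × 10^7) = 0.4781 m
Confined: Δh_c = ΔV/(S·A) = 3.2 × 10^6/(8.3 × 10^-4 × 9.7 × 10^7) = 39.75 m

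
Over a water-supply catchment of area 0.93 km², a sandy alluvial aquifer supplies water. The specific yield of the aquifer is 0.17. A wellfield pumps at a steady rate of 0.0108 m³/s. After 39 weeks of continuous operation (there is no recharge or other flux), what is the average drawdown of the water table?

A = 0.93 km² = 9.3 × 10^5 m²
Q = 0.0108 m³/s = 933.1 m³/d
t = 39 weeks = 273 d
ΔV = Q × t = 933.1 m³/d × 273 d = 2.547 × 10^5 m³
Δh = ΔV / (Sy × A) = 2.547 × 10^5 / (0.17 × 9.3 × 10^5) = 1.611 m

Δh ≈ 1.61 m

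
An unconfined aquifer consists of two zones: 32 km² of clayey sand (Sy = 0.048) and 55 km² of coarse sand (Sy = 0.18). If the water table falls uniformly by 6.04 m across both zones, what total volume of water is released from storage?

ΔV ≈ 6.91 × 10^7 m³

A₁ = 32 km² = 3.2 × 10^7 m²; A₂ = 55 km² = 5.5 × 10^7 m²
ΔV₁ = 0.048 × 3.2 × 10^7 × 6.04 = 9.277 × 10^6 m³
ΔV₂ = 0.18 × 5.5 × 10^7 × 6.04 = 5.98 × 10^7 m³
ΔV = ΔV₁ + ΔV₂ = 6.907 × 10^7 m³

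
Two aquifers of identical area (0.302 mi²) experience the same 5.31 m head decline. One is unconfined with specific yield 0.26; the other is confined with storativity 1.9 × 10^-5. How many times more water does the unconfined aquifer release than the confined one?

A = 0.302 mi² = 7.822 × 10^5 m²
Unconfined: ΔV_u = Sy × A × Δh = 0.26 × 7.822 × 10^5 × 5.31 = 1.08 × 10^6 m³
Confined: ΔV_c = S × A × Δh = 1.9 × 10^-5 × 7.822 × 10^5 × 5.31 = 78.91 m³
Ratio = ΔV_u / ΔV_c = Sy / S = 0.26 / 1.9 × 10^-5 = 13680

ΔV_u / ΔV_c ≈ 13700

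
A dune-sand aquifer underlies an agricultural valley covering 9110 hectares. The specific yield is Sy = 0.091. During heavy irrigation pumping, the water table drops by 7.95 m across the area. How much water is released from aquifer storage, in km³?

ΔV ≈ 0.0659 km³

A = 9110 hectares = 9.11 × 10^7 m²
ΔV = Sy × A × Δh = 0.091 × 9.11 × 10^7 m² × 7.95 m = 6.591 × 10^7 m³
ΔV = 6.591 × 10^7 m³ = 0.06591 km³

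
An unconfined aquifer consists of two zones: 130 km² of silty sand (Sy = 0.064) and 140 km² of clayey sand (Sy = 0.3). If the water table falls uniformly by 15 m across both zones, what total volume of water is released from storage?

ΔV ≈ 7.55 × 10^8 m³

A₁ = 130 km² = 1.3 × 10^8 m²; A₂ = 140 km² = 1.4 × 10^8 m²
ΔV₁ = 0.064 × 1.3 × 10^8 × 15 = 1.248 × 10^8 m³
ΔV₂ = 0.3 × 1.4 × 10^8 × 15 = 6.3 × 10^8 m³
ΔV = ΔV₁ + ΔV₂ = 7.548 × 10^8 m³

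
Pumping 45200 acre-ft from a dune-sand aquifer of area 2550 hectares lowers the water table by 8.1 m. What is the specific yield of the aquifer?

Sy ≈ 0.27

A = 2550 hectares = 2.55 × 10^7 m²
ΔV = 45200 acre-ft = 5.575 × 10^7 m³
Sy = ΔV / (A × Δh) = 5.575 × 10^7 m³ / (2.55 × 10^7 m² × 8.1 m) = 0.2699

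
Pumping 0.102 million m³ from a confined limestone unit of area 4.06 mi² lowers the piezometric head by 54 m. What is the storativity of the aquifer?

A = 4.06 mi² = 1.052 × 10^7 m²
ΔV = 0.102 million m³ = 1.02 × 10^5 m³
S = ΔV / (A × Δh) = 1.02 × 10^5 m³ / (1.052 × 10^7 m² × 54 m) = 1.796 × 10^-4

S ≈ 1.8 × 10^-4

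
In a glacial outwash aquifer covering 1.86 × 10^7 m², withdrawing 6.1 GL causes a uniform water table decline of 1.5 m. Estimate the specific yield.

ΔV = 6.1 GL = 6.1 × 10^6 m³
Sy = ΔV / (A × Δh) = 6.1 × 10^6 m³ / (1.86 × 10^7 m² × 1.5 m) = 0.2186

Sy ≈ 0.22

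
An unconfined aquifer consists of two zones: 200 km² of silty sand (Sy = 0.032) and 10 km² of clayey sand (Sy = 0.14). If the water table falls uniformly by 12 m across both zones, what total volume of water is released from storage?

A₁ = 200 km² = 2 × 10^8 m²; A₂ = 10 km² = 1 × 10^7 m²
ΔV₁ = 0.032 × 2 × 10^8 × 12 = 7.68 × 10^7 m³
ΔV₂ = 0.14 × 1 × 10^7 × 12 = 1.68 × 10^7 m³
ΔV = ΔV₁ + ΔV₂ = 9.36 × 10^7 m³

ΔV ≈ 9.36 × 10^7 m³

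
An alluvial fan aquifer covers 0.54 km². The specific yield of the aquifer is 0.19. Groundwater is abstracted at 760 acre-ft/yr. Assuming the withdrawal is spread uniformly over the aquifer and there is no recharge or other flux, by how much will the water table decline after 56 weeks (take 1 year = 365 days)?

A = 0.54 km² = 5.4 × 10^5 m²
Q = 760 acre-ft/yr = 2568 m³/d
t = 56 weeks = 392 d
ΔV = Q × t = 2568 m³/d × 392 d = 1.007 × 10^6 m³
Δh = ΔV / (Sy × A) = 1.007 × 10^6 / (0.19 × 5.4 × 10^5) = 9.813 m

Δh ≈ 9.81 m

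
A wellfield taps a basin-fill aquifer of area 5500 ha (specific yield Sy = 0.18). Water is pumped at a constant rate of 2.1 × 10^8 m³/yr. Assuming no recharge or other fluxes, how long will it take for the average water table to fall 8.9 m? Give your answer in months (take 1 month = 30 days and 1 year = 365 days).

t ≈ 5.1 months

A = 5500 ha = 5.5 × 10^7 m²
ΔV = Sy × A × Δh = 0.18 × 5.5 × 10^7 × 8.9 = 8.811 × 10^7 m³
Q = 2.1 × 10^8 m³/yr = 5.753 × 10^5 m³/d
t = ΔV / Q = 8.811 × 10^7 m³ / 5.753 × 10^5 m³/d = 153.1 d
t = 153.1 d ≈ 5.105 months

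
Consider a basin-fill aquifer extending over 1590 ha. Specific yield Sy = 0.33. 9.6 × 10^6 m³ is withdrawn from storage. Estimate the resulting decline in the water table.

Δh ≈ 1.83 m

A = 1590 ha = 1.59 × 10^7 m²
Δh = ΔV / (Sy × A) = 9.6 × 10^6 m³ / (0.33 × 1.59 × 10^7 m²) = 1.83 m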